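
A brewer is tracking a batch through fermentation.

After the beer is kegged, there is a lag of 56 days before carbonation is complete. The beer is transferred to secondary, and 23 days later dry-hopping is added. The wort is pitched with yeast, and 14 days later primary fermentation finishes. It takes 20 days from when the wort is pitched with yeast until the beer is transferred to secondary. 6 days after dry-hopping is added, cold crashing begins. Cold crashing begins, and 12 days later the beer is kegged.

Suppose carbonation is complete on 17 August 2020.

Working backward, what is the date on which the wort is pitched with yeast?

Carbonation is complete: Aug 17, 2020.
The beer is kegged: Aug 17, 2020 − 56 days = Jun 22, 2020.
Cold crashing begins: Jun 22, 2020 − 12 days = Jun 10, 2020.
Dry-hopping is added: Jun 10, 2020 − 6 days = Jun 4, 2020.
The beer is transferred to secondary: Jun 4, 2020 − 23 days = May 12, 2020.
The wort is pitched with yeast: May 12, 2020 − 20 days = Apr 22, 2020.

22 April 2020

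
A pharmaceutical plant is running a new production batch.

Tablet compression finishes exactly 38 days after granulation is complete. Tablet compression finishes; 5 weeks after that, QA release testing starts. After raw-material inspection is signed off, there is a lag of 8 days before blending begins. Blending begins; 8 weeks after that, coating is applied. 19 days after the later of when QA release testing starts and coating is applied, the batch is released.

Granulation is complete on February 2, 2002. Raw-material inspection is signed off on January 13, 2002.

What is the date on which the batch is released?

May 5, 2002

Granulation is complete: Feb 2, 2002.
Tablet compression finishes: Feb 2, 2002 + 38 days = Mar 12, 2002.
QA release testing starts: Mar 12, 2002 + 5 weeks = Apr 16, 2002.
Raw-material inspection is signed off: Jan 13, 2002.
Blending begins: Jan 13, 2002 + 8 days = Jan 21, 2002.
Coating is applied: Jan 21, 2002 + 8 weeks = Mar 18, 2002.
Both prerequisites met — QA release testing starts (Apr 16, 2002), coating is applied (Mar 18, 2002); the later is Apr 16, 2002.
The batch is released: Apr 16, 2002 + 19 days = May 5, 2002.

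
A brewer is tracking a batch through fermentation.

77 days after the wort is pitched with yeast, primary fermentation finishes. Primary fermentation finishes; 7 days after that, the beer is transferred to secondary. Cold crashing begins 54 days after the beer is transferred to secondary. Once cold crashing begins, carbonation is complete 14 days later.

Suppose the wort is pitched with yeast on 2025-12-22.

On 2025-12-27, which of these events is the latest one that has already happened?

The wort is pitched with yeast: Dec 22, 2025.
Primary fermentation finishes: Dec 22, 2025 + 77 days = Mar 9, 2026.
The beer is transferred to secondary: Mar 9, 2026 + 7 days = Mar 16, 2026.
Cold crashing begins: Mar 16, 2026 + 54 days = May 9, 2026.
Carbonation is complete: May 9, 2026 + 14 days = May 23, 2026.
Dec 27, 2025 falls between when the wort is pitched with yeast (Dec 22, 2025) and when primary fermentation finishes (Mar 9, 2026).

The wort is pitched with yeast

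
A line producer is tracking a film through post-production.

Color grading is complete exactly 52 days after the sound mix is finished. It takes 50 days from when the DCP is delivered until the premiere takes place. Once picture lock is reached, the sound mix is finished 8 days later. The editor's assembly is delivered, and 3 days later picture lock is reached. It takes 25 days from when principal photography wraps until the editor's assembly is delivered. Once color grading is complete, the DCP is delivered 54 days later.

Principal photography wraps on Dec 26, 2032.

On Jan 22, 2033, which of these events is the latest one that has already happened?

The editor's assembly is delivered

Principal photography wraps: Dec 26, 2032.
The editor's assembly is delivered: Dec 26, 2032 + 25 days = Jan 20, 2033.
Picture lock is reached: Jan 20, 2033 + 3 days = Jan 23, 2033.
The sound mix is finished: Jan 23, 2033 + 8 days = Jan 31, 2033.
Color grading is complete: Jan 31, 2033 + 52 days = Mar 24, 2033.
The DCP is delivered: Mar 24, 2033 + 54 days = May 17, 2033.
The premiere takes place: May 17, 2033 + 50 days = Jul 6, 2033.
Jan 22, 2033 falls between when the editor's assembly is delivered (Jan 20, 2033) and when picture lock is reached (Jan 23, 2033).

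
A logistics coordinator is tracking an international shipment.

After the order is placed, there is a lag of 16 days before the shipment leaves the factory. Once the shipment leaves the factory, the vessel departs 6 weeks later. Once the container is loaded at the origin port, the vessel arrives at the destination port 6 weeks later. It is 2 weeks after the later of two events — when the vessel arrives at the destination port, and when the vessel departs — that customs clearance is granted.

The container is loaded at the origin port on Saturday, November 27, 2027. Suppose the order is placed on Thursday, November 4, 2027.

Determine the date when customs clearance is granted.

The container is loaded at the origin port: Nov 27, 2027.
The vessel arrives at the destination port: Nov 27, 2027 + 6 weeks = Jan 8, 2028.
The order is placed: Nov 4, 2027.
The shipment leaves the factory: Nov 4, 2027 + 16 days = Nov 20, 2027.
The vessel departs: Nov 20, 2027 + 6 weeks = Jan 1, 2028.
Both prerequisites met — the vessel arrives at the destination port (Jan 8, 2028), the vessel departs (Jan 1, 2028); the later is Jan 8, 2028.
Customs clearance is granted: Jan 8, 2028 + 2 weeks = Jan 22, 2028.

Saturday, January 22, 2028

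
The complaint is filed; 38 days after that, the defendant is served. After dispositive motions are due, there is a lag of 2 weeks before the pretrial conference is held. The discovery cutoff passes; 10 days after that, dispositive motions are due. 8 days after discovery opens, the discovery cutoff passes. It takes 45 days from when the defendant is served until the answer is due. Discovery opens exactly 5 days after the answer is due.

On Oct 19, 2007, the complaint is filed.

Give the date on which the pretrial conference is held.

Feb 16, 2008

The complaint is filed: Oct 19, 2007.
The defendant is served: Oct 19, 2007 + 38 days = Nov 26, 2007.
The answer is due: Nov 26, 2007 + 45 days = Jan 10, 2008.
Discovery opens: Jan 10, 2008 + 5 days = Jan 15, 2008.
The discovery cutoff passes: Jan 15, 2008 + 8 days = Jan 23, 2008.
Dispositive motions are due: Jan 23, 2008 + 10 days = Feb 2, 2008.
The pretrial conference is held: Feb 2, 2008 + 2 weeks = Feb 16, 2008.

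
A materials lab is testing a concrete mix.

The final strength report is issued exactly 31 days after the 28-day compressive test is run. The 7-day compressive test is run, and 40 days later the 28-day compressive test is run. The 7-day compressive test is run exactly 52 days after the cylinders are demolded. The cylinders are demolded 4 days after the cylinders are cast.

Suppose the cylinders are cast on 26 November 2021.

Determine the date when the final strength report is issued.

2 April 2022

The cylinders are cast: Nov 26, 2021.
The cylinders are demolded: Nov 26, 2021 + 4 days = Nov 30, 2021.
The 7-day compressive test is run: Nov 30, 2021 + 52 days = Jan 21, 2022.
The 28-day compressive test is run: Jan 21, 2022 + 40 days = Mar 2, 2022.
The final strength report is issued: Mar 2, 2022 + 31 days = Apr 2, 2022.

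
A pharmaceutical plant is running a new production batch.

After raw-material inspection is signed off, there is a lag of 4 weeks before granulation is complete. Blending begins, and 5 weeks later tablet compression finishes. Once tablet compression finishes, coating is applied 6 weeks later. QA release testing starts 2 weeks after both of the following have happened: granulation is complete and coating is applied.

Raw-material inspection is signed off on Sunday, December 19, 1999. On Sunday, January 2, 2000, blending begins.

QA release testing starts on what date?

Raw-material inspection is signed off: Dec 19, 1999.
Granulation is complete: Dec 19, 1999 + 4 weeks = Jan 16, 2000.
Blending begins: Jan 2, 2000.
Tablet compression finishes: Jan 2, 2000 + 5 weeks = Feb 6, 2000.
Coating is applied: Feb 6, 2000 + 6 weeks = Mar 19, 2000.
Both prerequisites met — granulation is complete (Jan 16, 2000), coating is applied (Mar 19, 2000); the later is Mar 19, 2000.
QA release testing starts: Mar 19, 2000 + 2 weeks = Apr 2, 2000.

Sunday, April 2, 2000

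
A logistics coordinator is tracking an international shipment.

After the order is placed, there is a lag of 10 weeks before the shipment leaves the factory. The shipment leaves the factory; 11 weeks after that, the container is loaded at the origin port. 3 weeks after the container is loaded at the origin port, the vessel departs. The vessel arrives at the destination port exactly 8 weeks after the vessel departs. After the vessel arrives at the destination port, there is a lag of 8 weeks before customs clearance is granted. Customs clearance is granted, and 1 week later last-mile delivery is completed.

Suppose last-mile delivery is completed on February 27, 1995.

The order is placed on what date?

May 16, 1994

Last-mile delivery is completed: Feb 27, 1995.
Customs clearance is granted: Feb 27, 1995 − 1 week = Feb 20, 1995.
The vessel arrives at the destination port: Feb 20, 1995 − 8 weeks = Dec 26, 1994.
The vessel departs: Dec 26, 1994 − 8 weeks = Oct 31, 1994.
The container is loaded at the origin port: Oct 31, 1994 − 3 weeks = Oct 10, 1994.
The shipment leaves the factory: Oct 10, 1994 − 11 weeks = Jul 25, 1994.
The order is placed: Jul 25, 1994 − 10 weeks = May 16, 1994.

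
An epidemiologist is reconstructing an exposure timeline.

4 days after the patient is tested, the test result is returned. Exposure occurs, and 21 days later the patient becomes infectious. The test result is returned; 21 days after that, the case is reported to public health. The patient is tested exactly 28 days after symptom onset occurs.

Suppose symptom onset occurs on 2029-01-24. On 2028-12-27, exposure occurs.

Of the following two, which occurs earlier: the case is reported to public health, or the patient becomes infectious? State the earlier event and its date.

Symptom onset occurs: Jan 24, 2029.
The patient is tested: Jan 24, 2029 + 28 days = Feb 21, 2029.
The test result is returned: Feb 21, 2029 + 4 days = Feb 25, 2029.
The case is reported to public health: Feb 25, 2029 + 21 days = Mar 18, 2029.
Exposure occurs: Dec 27, 2028.
The patient becomes infectious: Dec 27, 2028 + 21 days = Jan 17, 2029.
Comparing: the case is reported to public health on Mar 18, 2029 vs the patient becomes infectious on Jan 17, 2029. Earlier: the patient becomes infectious.

The patient becomes infectious — 2029-01-17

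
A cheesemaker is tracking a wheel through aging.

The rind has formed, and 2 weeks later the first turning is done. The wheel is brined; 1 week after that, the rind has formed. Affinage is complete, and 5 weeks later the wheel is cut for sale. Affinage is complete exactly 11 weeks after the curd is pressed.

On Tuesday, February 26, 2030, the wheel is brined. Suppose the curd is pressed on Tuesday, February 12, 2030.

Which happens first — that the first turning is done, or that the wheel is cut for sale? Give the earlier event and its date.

The first turning is done — Tuesday, March 19, 2030

The wheel is brined: Feb 26, 2030.
The rind has formed: Feb 26, 2030 + 1 week = Mar 5, 2030.
The first turning is done: Mar 5, 2030 + 2 weeks = Mar 19, 2030.
The curd is pressed: Feb 12, 2030.
Affinage is complete: Feb 12, 2030 + 11 weeks = Apr 30, 2030.
The wheel is cut for sale: Apr 30, 2030 + 5 weeks = Jun 4, 2030.
Comparing: the first turning is done on Mar 19, 2030 vs the wheel is cut for sale on Jun 4, 2030. Earlier: the first turning is done.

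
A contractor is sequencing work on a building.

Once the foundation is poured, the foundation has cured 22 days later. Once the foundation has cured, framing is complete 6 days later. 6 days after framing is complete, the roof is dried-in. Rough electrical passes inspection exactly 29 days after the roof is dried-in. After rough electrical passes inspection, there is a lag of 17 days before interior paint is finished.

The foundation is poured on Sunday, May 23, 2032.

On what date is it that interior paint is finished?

The foundation is poured: May 23, 2032.
The foundation has cured: May 23, 2032 + 22 days = Jun 14, 2032.
Framing is complete: Jun 14, 2032 + 6 days = Jun 20, 2032.
The roof is dried-in: Jun 20, 2032 + 6 days = Jun 26, 2032.
Rough electrical passes inspection: Jun 26, 2032 + 29 days = Jul 25, 2032.
Interior paint is finished: Jul 25, 2032 + 17 days = Aug 11, 2032.

Wednesday, August 11, 2032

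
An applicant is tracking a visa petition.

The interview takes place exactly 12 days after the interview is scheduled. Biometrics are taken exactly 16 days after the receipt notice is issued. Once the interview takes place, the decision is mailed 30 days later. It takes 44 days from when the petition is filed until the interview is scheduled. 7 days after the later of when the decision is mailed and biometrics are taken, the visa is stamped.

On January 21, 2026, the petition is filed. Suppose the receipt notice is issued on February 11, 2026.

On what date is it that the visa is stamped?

April 24, 2026

The petition is filed: Jan 21, 2026.
The interview is scheduled: Jan 21, 2026 + 44 days = Mar 6, 2026.
The interview takes place: Mar 6, 2026 + 12 days = Mar 18, 2026.
The decision is mailed: Mar 18, 2026 + 30 days = Apr 17, 2026.
The receipt notice is issued: Feb 11, 2026.
Biometrics are taken: Feb 11, 2026 + 16 days = Feb 27, 2026.
Both prerequisites met — the decision is mailed (Apr 17, 2026), biometrics are taken (Feb 27, 2026); the later is Apr 17, 2026.
The visa is stamped: Apr 17, 2026 + 7 days = Apr 24, 2026.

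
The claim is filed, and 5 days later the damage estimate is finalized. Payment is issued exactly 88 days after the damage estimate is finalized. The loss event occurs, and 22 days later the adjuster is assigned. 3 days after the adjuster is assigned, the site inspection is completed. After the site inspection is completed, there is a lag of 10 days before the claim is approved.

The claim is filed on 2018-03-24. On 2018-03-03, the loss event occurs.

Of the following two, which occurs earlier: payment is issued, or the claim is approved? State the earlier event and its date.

The claim is approved — 2018-04-07

The claim is filed: Mar 24, 2018.
The damage estimate is finalized: Mar 24, 2018 + 5 days = Mar 29, 2018.
Payment is issued: Mar 29, 2018 + 88 days = Jun 25, 2018.
The loss event occurs: Mar 3, 2018.
The adjuster is assigned: Mar 3, 2018 + 22 days = Mar 25, 2018.
The site inspection is completed: Mar 25, 2018 + 3 days = Mar 28, 2018.
The claim is approved: Mar 28, 2018 + 10 days = Apr 7, 2018.
Comparing: payment is issued on Jun 25, 2018 vs the claim is approved on Apr 7, 2018. Earlier: the claim is approved.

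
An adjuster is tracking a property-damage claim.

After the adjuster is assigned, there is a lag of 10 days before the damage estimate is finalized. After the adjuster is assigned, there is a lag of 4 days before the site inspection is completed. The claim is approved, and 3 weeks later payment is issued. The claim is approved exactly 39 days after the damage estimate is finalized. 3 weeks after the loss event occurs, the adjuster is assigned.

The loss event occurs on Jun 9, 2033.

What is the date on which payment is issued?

Sep 8, 2033

The loss event occurs: Jun 9, 2033.
The adjuster is assigned: Jun 9, 2033 + 3 weeks = Jun 30, 2033.
The damage estimate is finalized: Jun 30, 2033 + 10 days = Jul 10, 2033.
The claim is approved: Jul 10, 2033 + 39 days = Aug 18, 2033.
Payment is issued: Aug 18, 2033 + 3 weeks = Sep 8, 2033.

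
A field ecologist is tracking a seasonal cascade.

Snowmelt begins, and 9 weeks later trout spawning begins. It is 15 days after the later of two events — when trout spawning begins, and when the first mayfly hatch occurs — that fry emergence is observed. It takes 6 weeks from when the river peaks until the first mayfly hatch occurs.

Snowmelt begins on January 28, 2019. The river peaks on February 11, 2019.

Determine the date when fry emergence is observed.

April 16, 2019

Snowmelt begins: Jan 28, 2019.
Trout spawning begins: Jan 28, 2019 + 9 weeks = Apr 1, 2019.
The river peaks: Feb 11, 2019.
The first mayfly hatch occurs: Feb 11, 2019 + 6 weeks = Mar 25, 2019.
Both prerequisites met — trout spawning begins (Apr 1, 2019), the first mayfly hatch occurs (Mar 25, 2019); the later is Apr 1, 2019.
Fry emergence is observed: Apr 1, 2019 + 15 days = Apr 16, 2019.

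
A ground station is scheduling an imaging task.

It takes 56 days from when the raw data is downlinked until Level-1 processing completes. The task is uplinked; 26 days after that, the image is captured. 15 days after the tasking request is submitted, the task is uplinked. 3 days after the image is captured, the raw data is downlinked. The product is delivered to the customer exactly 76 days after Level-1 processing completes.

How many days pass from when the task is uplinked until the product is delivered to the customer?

Causal path: the task is uplinked → the image is captured → the raw data is downlinked → Level-1 processing completes → the product is delivered to the customer.
Total delay along the path: 26 + 3 + 56 + 76 = 161 days.

161 days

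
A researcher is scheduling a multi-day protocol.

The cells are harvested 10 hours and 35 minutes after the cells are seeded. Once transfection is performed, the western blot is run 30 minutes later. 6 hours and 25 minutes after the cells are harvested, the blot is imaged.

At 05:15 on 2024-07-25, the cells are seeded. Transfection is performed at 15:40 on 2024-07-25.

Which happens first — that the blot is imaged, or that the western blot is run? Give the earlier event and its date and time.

The cells are seeded: 05:15 Jul 25, 2024.
The cells are harvested: 05:15 Jul 25, 2024 + 10h35m = 15:50 Jul 25, 2024.
The blot is imaged: 15:50 Jul 25, 2024 + 6h25m = 22:15 Jul 25, 2024.
Transfection is performed: 15:40 Jul 25, 2024.
The western blot is run: 15:40 Jul 25, 2024 + 30m = 16:10 Jul 25, 2024.
Comparing: the blot is imaged at 22:15 Jul 25, 2024 vs the western blot is run at 16:10 Jul 25, 2024. Earlier: the western blot is run.

The western blot is run — 16:10 on 2024-07-25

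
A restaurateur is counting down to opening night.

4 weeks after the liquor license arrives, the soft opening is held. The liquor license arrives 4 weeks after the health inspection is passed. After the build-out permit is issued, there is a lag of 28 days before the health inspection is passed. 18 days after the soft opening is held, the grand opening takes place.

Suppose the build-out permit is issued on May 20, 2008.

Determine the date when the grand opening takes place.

The build-out permit is issued: May 20, 2008.
The health inspection is passed: May 20, 2008 + 28 days = Jun 17, 2008.
The liquor license arrives: Jun 17, 2008 + 4 weeks = Jul 15, 2008.
The soft opening is held: Jul 15, 2008 + 4 weeks = Aug 12, 2008.
The grand opening takes place: Aug 12, 2008 + 18 days = Aug 30, 2008.

August 30, 2008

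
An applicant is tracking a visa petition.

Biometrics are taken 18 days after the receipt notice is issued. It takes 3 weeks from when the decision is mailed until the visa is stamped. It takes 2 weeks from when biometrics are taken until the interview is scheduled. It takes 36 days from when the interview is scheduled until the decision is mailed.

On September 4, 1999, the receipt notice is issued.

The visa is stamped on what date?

The receipt notice is issued: Sep 4, 1999.
Biometrics are taken: Sep 4, 1999 + 18 days = Sep 22, 1999.
The interview is scheduled: Sep 22, 1999 + 2 weeks = Oct 6, 1999.
The decision is mailed: Oct 6, 1999 + 36 days = Nov 11, 1999.
The visa is stamped: Nov 11, 1999 + 3 weeks = Dec 2, 1999.

December 2, 1999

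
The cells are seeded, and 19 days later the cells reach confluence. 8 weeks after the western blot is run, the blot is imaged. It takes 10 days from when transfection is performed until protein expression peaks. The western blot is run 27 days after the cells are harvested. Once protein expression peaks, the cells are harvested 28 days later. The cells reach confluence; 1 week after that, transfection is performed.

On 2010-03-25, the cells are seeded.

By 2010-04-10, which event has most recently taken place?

The cells are seeded: Mar 25, 2010.
The cells reach confluence: Mar 25, 2010 + 19 days = Apr 13, 2010.
Transfection is performed: Apr 13, 2010 + 1 week = Apr 20, 2010.
Protein expression peaks: Apr 20, 2010 + 10 days = Apr 30, 2010.
The cells are harvested: Apr 30, 2010 + 28 days = May 28, 2010.
The western blot is run: May 28, 2010 + 27 days = Jun 24, 2010.
The blot is imaged: Jun 24, 2010 + 8 weeks = Aug 19, 2010.
Apr 10, 2010 falls between when the cells are seeded (Mar 25, 2010) and when the cells reach confluence (Apr 13, 2010).

The cells are seeded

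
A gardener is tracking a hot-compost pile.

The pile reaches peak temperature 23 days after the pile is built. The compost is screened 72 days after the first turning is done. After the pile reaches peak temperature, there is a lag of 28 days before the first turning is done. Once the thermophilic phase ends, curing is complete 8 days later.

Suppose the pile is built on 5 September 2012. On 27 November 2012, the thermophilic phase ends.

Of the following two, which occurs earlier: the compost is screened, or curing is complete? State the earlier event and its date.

Curing is complete — 5 December 2012

The pile is built: Sep 5, 2012.
The pile reaches peak temperature: Sep 5, 2012 + 23 days = Sep 28, 2012.
The first turning is done: Sep 28, 2012 + 28 days = Oct 26, 2012.
The compost is screened: Oct 26, 2012 + 72 days = Jan 6, 2013.
The thermophilic phase ends: Nov 27, 2012.
Curing is complete: Nov 27, 2012 + 8 days = Dec 5, 2012.
Comparing: the compost is screened on Jan 6, 2013 vs curing is complete on Dec 5, 2012. Earlier: curing is complete.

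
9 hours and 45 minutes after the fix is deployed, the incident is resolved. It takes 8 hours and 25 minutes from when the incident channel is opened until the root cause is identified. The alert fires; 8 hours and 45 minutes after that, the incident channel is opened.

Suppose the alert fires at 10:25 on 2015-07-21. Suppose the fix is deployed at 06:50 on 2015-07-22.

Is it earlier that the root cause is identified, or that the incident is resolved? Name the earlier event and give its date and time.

The alert fires: 10:25 Jul 21, 2015.
The incident channel is opened: 10:25 Jul 21, 2015 + 8h45m = 19:10 Jul 21, 2015.
The root cause is identified: 19:10 Jul 21, 2015 + 8h25m = 03:35 Jul 22, 2015.
The fix is deployed: 06:50 Jul 22, 2015.
The incident is resolved: 06:50 Jul 22, 2015 + 9h45m = 16:35 Jul 22, 2015.
Comparing: the root cause is identified at 03:35 Jul 22, 2015 vs the incident is resolved at 16:35 Jul 22, 2015. Earlier: the root cause is identified.

The root cause is identified — 03:35 on 2015-07-22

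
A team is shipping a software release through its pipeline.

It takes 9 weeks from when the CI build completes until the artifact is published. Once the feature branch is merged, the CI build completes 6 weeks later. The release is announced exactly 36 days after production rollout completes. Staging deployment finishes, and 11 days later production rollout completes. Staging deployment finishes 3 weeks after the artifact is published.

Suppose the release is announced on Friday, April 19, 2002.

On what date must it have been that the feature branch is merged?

The release is announced: Apr 19, 2002.
Production rollout completes: Apr 19, 2002 − 36 days = Mar 14, 2002.
Staging deployment finishes: Mar 14, 2002 − 11 days = Mar 3, 2002.
The artifact is published: Mar 3, 2002 − 3 weeks = Feb 10, 2002.
The CI build completes: Feb 10, 2002 − 9 weeks = Dec 9, 2001.
The feature branch is merged: Dec 9, 2001 − 6 weeks = Oct 28, 2001.

Sunday, October 28, 2001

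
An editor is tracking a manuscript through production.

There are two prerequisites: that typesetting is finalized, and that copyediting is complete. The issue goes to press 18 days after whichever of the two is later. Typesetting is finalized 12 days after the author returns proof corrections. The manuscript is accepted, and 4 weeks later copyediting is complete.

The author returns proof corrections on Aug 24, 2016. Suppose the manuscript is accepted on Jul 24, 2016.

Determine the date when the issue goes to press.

Sep 23, 2016

The author returns proof corrections: Aug 24, 2016.
Typesetting is finalized: Aug 24, 2016 + 12 days = Sep 5, 2016.
The manuscript is accepted: Jul 24, 2016.
Copyediting is complete: Jul 24, 2016 + 4 weeks = Aug 21, 2016.
Both prerequisites met — typesetting is finalized (Sep 5, 2016), copyediting is complete (Aug 21, 2016); the later is Sep 5, 2016.
The issue goes to press: Sep 5, 2016 + 18 days = Sep 23, 2016.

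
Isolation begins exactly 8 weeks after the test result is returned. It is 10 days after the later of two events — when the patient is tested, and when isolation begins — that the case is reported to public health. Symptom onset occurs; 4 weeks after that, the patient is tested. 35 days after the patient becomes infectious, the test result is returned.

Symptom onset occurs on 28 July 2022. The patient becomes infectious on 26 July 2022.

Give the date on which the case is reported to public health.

Symptom onset occurs: Jul 28, 2022.
The patient is tested: Jul 28, 2022 + 4 weeks = Aug 25, 2022.
The patient becomes infectious: Jul 26, 2022.
The test result is returned: Jul 26, 2022 + 35 days = Aug 30, 2022.
Isolation begins: Aug 30, 2022 + 8 weeks = Oct 25, 2022.
Both prerequisites met — the patient is tested (Aug 25, 2022), isolation begins (Oct 25, 2022); the later is Oct 25, 2022.
The case is reported to public health: Oct 25, 2022 + 10 days = Nov 4, 2022.

4 November 2022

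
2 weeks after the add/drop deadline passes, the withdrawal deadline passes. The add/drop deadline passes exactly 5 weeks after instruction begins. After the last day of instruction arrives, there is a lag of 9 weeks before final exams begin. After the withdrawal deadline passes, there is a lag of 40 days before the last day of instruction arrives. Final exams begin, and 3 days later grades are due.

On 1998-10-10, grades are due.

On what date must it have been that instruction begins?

Grades are due: Oct 10, 1998.
Final exams begin: Oct 10, 1998 − 3 days = Oct 7, 1998.
The last day of instruction arrives: Oct 7, 1998 − 9 weeks = Aug 5, 1998.
The withdrawal deadline passes: Aug 5, 1998 − 40 days = Jun 26, 1998.
The add/drop deadline passes: Jun 26, 1998 − 2 weeks = Jun 12, 1998.
Instruction begins: Jun 12, 1998 − 5 weeks = May 8, 1998.

1998-05-08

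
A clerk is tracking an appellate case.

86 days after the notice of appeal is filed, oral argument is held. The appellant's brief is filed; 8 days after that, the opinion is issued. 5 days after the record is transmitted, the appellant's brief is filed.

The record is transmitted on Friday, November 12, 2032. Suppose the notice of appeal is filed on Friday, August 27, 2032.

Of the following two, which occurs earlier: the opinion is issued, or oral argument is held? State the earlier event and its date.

The record is transmitted: Nov 12, 2032.
The appellant's brief is filed: Nov 12, 2032 + 5 days = Nov 17, 2032.
The opinion is issued: Nov 17, 2032 + 8 days = Nov 25, 2032.
The notice of appeal is filed: Aug 27, 2032.
Oral argument is held: Aug 27, 2032 + 86 days = Nov 21, 2032.
Comparing: the opinion is issued on Nov 25, 2032 vs oral argument is held on Nov 21, 2032. Earlier: oral argument is held.

Oral argument is held — Sunday, November 21, 2032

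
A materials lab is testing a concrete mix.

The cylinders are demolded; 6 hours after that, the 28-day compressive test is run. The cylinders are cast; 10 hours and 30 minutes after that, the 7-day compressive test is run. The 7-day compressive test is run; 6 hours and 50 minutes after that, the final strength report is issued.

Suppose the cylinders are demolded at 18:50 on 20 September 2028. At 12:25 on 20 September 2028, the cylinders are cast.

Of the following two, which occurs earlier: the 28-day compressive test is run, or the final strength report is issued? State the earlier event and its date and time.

The cylinders are demolded: 18:50 Sep 20, 2028.
The 28-day compressive test is run: 18:50 Sep 20, 2028 + 6h = 00:50 Sep 21, 2028.
The cylinders are cast: 12:25 Sep 20, 2028.
The 7-day compressive test is run: 12:25 Sep 20, 2028 + 10h30m = 22:55 Sep 20, 2028.
The final strength report is issued: 22:55 Sep 20, 2028 + 6h50m = 05:45 Sep 21, 2028.
Comparing: the 28-day compressive test is run at 00:50 Sep 21, 2028 vs the final strength report is issued at 05:45 Sep 21, 2028. Earlier: the 28-day compressive test is run.

The 28-day compressive test is run — 00:50 on 21 September 2028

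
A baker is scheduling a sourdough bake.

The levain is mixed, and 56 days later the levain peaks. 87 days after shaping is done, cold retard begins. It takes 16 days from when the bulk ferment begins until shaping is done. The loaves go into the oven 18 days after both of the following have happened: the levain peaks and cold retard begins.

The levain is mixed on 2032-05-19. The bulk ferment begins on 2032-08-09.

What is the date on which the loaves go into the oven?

The levain is mixed: May 19, 2032.
The levain peaks: May 19, 2032 + 56 days = Jul 14, 2032.
The bulk ferment begins: Aug 9, 2032.
Shaping is done: Aug 9, 2032 + 16 days = Aug 25, 2032.
Cold retard begins: Aug 25, 2032 + 87 days = Nov 20, 2032.
Both prerequisites met — the levain peaks (Jul 14, 2032), cold retard begins (Nov 20, 2032); the later is Nov 20, 2032.
The loaves go into the oven: Nov 20, 2032 + 18 days = Dec 8, 2032.

2032-12-08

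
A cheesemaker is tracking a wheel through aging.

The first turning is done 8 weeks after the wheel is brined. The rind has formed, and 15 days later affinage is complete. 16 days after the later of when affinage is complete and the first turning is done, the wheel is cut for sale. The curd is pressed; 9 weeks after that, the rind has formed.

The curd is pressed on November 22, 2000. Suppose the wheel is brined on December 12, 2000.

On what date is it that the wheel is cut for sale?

The curd is pressed: Nov 22, 2000.
The rind has formed: Nov 22, 2000 + 9 weeks = Jan 24, 2001.
Affinage is complete: Jan 24, 2001 + 15 days = Feb 8, 2001.
The wheel is brined: Dec 12, 2000.
The first turning is done: Dec 12, 2000 + 8 weeks = Feb 6, 2001.
Both prerequisites met — affinage is complete (Feb 8, 2001), the first turning is done (Feb 6, 2001); the later is Feb 8, 2001.
The wheel is cut for sale: Feb 8, 2001 + 16 days = Feb 24, 2001.

February 24, 2001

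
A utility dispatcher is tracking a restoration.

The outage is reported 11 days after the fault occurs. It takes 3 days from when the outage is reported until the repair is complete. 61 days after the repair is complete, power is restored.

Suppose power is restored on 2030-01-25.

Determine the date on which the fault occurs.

Power is restored: Jan 25, 2030.
The repair is complete: Jan 25, 2030 − 61 days = Nov 25, 2029.
The outage is reported: Nov 25, 2029 − 3 days = Nov 22, 2029.
The fault occurs: Nov 22, 2029 − 11 days = Nov 11, 2029.

2029-11-11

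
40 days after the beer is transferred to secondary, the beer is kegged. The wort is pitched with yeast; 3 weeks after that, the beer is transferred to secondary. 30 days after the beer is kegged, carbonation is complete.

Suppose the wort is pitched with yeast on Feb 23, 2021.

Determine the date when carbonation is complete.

The wort is pitched with yeast: Feb 23, 2021.
The beer is transferred to secondary: Feb 23, 2021 + 3 weeks = Mar 16, 2021.
The beer is kegged: Mar 16, 2021 + 40 days = Apr 25, 2021.
Carbonation is complete: Apr 25, 2021 + 30 days = May 25, 2021.

May 25, 2021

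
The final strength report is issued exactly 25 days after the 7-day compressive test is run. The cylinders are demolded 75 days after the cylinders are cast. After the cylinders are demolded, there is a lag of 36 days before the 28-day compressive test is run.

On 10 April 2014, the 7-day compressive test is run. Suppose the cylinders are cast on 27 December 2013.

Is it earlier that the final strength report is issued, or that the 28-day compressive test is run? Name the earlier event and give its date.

The 7-day compressive test is run: Apr 10, 2014.
The final strength report is issued: Apr 10, 2014 + 25 days = May 5, 2014.
The cylinders are cast: Dec 27, 2013.
The cylinders are demolded: Dec 27, 2013 + 75 days = Mar 12, 2014.
The 28-day compressive test is run: Mar 12, 2014 + 36 days = Apr 17, 2014.
Comparing: the final strength report is issued on May 5, 2014 vs the 28-day compressive test is run on Apr 17, 2014. Earlier: the 28-day compressive test is run.

The 28-day compressive test is run — 17 April 2014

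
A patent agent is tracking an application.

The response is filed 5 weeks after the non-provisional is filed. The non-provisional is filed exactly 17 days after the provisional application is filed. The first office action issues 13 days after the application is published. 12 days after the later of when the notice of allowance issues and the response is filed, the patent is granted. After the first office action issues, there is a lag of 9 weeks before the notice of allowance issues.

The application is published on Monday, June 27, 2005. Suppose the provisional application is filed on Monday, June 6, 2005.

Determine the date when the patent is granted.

The application is published: Jun 27, 2005.
The first office action issues: Jun 27, 2005 + 13 days = Jul 10, 2005.
The notice of allowance issues: Jul 10, 2005 + 9 weeks = Sep 11, 2005.
The provisional application is filed: Jun 6, 2005.
The non-provisional is filed: Jun 6, 2005 + 17 days = Jun 23, 2005.
The response is filed: Jun 23, 2005 + 5 weeks = Jul 28, 2005.
Both prerequisites met — the notice of allowance issues (Sep 11, 2005), the response is filed (Jul 28, 2005); the later is Sep 11, 2005.
The patent is granted: Sep 11, 2005 + 12 days = Sep 23, 2005.

Friday, September 23, 2005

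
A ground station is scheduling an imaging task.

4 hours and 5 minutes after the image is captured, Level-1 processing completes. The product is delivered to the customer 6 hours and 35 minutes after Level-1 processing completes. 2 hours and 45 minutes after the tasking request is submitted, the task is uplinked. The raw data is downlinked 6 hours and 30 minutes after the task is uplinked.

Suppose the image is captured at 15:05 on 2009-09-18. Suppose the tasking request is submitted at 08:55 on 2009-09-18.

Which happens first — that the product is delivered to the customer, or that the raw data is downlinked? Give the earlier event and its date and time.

The image is captured: 15:05 Sep 18, 2009.
Level-1 processing completes: 15:05 Sep 18, 2009 + 4h05m = 19:10 Sep 18, 2009.
The product is delivered to the customer: 19:10 Sep 18, 2009 + 6h35m = 01:45 Sep 19, 2009.
The tasking request is submitted: 08:55 Sep 18, 2009.
The task is uplinked: 08:55 Sep 18, 2009 + 2h45m = 11:40 Sep 18, 2009.
The raw data is downlinked: 11:40 Sep 18, 2009 + 6h30m = 18:10 Sep 18, 2009.
Comparing: the product is delivered to the customer at 01:45 Sep 19, 2009 vs the raw data is downlinked at 18:10 Sep 18, 2009. Earlier: the raw data is downlinked.

The raw data is downlinked — 18:10 on 2009-09-18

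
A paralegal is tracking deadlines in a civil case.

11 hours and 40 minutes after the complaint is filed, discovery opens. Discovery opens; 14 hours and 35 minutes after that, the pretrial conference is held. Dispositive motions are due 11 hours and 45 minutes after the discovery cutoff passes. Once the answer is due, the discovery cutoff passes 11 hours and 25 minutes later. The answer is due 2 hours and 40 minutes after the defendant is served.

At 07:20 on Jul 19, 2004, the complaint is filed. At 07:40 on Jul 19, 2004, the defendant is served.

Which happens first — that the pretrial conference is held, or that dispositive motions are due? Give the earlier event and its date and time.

Dispositive motions are due — 09:30 on Jul 20, 2004

The complaint is filed: 07:20 Jul 19, 2004.
Discovery opens: 07:20 Jul 19, 2004 + 11h40m = 19:00 Jul 19, 2004.
The pretrial conference is held: 19:00 Jul 19, 2004 + 14h35m = 09:35 Jul 20, 2004.
The defendant is served: 07:40 Jul 19, 2004.
The answer is due: 07:40 Jul 19, 2004 + 2h40m = 10:20 Jul 19, 2004.
The discovery cutoff passes: 10:20 Jul 19, 2004 + 11h25m = 21:45 Jul 19, 2004.
Dispositive motions are due: 21:45 Jul 19, 2004 + 11h45m = 09:30 Jul 20, 2004.
Comparing: the pretrial conference is held at 09:35 Jul 20, 2004 vs dispositive motions are due at 09:30 Jul 20, 2004. Earlier: dispositive motions are due.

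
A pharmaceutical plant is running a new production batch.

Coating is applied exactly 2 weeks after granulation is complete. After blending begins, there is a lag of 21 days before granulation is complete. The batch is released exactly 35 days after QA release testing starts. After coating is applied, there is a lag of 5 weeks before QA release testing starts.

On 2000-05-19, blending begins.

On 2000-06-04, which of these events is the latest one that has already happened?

Blending begins: May 19, 2000.
Granulation is complete: May 19, 2000 + 21 days = Jun 9, 2000.
Coating is applied: Jun 9, 2000 + 2 weeks = Jun 23, 2000.
QA release testing starts: Jun 23, 2000 + 5 weeks = Jul 28, 2000.
The batch is released: Jul 28, 2000 + 35 days = Sep 1, 2000.
Jun 4, 2000 falls between when blending begins (May 19, 2000) and when granulation is complete (Jun 9, 2000).

Blending begins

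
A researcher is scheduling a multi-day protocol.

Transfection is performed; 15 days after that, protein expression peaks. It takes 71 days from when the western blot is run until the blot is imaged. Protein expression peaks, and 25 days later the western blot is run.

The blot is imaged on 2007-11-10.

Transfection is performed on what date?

2007-07-22

The blot is imaged: Nov 10, 2007.
The western blot is run: Nov 10, 2007 − 71 days = Aug 31, 2007.
Protein expression peaks: Aug 31, 2007 − 25 days = Aug 6, 2007.
Transfection is performed: Aug 6, 2007 − 15 days = Jul 22, 2007.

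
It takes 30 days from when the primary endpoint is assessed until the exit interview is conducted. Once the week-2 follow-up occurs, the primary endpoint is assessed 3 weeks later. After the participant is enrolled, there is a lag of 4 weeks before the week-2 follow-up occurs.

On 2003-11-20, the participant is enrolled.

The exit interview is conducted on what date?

2004-02-07

The participant is enrolled: Nov 20, 2003.
The week-2 follow-up occurs: Nov 20, 2003 + 4 weeks = Dec 18, 2003.
The primary endpoint is assessed: Dec 18, 2003 + 3 weeks = Jan 8, 2004.
The exit interview is conducted: Jan 8, 2004 + 30 days = Feb 7, 2004.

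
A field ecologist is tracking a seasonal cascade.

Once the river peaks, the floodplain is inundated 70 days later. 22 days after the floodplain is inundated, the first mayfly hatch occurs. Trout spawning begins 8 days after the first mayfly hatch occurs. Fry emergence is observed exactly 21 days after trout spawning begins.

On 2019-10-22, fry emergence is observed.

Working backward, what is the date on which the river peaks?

2019-06-23

Fry emergence is observed: Oct 22, 2019.
Trout spawning begins: Oct 22, 2019 − 21 days = Oct 1, 2019.
The first mayfly hatch occurs: Oct 1, 2019 − 8 days = Sep 23, 2019.
The floodplain is inundated: Sep 23, 2019 − 22 days = Sep 1, 2019.
The river peaks: Sep 1, 2019 − 70 days = Jun 23, 2019.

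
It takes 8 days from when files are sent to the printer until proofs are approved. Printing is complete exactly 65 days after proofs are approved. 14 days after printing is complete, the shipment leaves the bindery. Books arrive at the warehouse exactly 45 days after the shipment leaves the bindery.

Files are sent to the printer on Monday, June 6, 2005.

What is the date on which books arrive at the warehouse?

Files are sent to the printer: Jun 6, 2005.
Proofs are approved: Jun 6, 2005 + 8 days = Jun 14, 2005.
Printing is complete: Jun 14, 2005 + 65 days = Aug 18, 2005.
The shipment leaves the bindery: Aug 18, 2005 + 14 days = Sep 1, 2005.
Books arrive at the warehouse: Sep 1, 2005 + 45 days = Oct 16, 2005.

Sunday, October 16, 2005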